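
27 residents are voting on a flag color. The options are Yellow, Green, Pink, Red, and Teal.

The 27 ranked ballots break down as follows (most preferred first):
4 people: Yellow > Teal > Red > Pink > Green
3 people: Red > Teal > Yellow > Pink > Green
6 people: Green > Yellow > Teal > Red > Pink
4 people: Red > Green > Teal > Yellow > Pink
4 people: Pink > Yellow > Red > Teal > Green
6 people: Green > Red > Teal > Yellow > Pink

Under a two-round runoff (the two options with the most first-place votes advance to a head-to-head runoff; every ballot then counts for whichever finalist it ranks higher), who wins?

Round 1 first-place votes: Yellow 4, Green 12, Pink 4, Red 7, Teal 0. Green and Red advance.
Runoff: Green is ranked above Red on 12 ballots, Red above Green on 15.

Red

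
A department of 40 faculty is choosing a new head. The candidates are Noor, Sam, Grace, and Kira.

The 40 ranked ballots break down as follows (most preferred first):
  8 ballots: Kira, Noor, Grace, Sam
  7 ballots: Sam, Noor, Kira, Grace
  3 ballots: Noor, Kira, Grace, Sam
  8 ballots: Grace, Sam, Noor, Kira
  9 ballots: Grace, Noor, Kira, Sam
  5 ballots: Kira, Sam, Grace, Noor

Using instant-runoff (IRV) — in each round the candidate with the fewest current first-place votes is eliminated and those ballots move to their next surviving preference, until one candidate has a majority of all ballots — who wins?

Kira

Round 1: Noor 3, Sam 7, Grace 17, Kira 13. Noor eliminated.
Round 2: Sam 7, Grace 17, Kira 16. Sam eliminated.
Round 3: Grace 17, Kira 23. Kira has a majority (≥21).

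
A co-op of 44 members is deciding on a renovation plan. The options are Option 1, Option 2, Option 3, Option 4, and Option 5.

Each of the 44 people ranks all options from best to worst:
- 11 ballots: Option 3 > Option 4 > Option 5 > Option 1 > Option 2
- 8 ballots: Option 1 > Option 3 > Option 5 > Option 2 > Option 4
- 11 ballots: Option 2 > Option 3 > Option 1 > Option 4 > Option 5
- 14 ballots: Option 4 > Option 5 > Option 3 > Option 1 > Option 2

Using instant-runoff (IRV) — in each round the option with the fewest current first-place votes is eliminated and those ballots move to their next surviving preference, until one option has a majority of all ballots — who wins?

Round 1: Option 1 8, Option 2 11, Option 3 11, Option 4 14, Option 5 0. Option 5 eliminated.
Round 2: Option 1 8, Option 2 11, Option 3 11, Option 4 14. Option 1 eliminated.
Round 3: Option 2 11, Option 3 19, Option 4 14. Option 2 eliminated.
Round 4: Option 3 30, Option 4 14. Option 3 has a majority (≥23).

Option 3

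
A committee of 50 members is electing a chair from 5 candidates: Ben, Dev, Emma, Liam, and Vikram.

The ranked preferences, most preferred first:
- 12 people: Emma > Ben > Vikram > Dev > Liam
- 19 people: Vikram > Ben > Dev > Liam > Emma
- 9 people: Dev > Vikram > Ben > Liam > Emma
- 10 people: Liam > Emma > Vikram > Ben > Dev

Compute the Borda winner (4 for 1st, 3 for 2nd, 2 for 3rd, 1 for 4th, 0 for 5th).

Ben: 12×3 + 19×3 + 9×2 + 10×1 = 121
Dev: 12×1 + 19×2 + 9×4 + 10×0 = 86
Emma: 12×4 + 19×0 + 9×0 + 10×3 = 78
Liam: 12×0 + 19×1 + 9×1 + 10×4 = 68
Vikram: 12×2 + 19×4 + 9×3 + 10×2 = 147

Vikram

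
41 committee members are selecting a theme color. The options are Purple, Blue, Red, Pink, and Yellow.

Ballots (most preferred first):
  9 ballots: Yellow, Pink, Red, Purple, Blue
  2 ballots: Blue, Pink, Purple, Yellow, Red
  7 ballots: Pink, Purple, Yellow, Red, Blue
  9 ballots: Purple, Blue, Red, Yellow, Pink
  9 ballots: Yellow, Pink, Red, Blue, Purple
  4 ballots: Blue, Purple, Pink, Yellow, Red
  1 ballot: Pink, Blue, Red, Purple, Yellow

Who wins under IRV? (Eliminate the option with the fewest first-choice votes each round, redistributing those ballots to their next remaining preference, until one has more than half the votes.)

Round 1: Purple 9, Blue 6, Red 0, Pink 8, Yellow 18. Red eliminated.
Round 2: Purple 9, Blue 6, Pink 8, Yellow 18. Blue eliminated.
Round 3: Purple 13, Pink 10, Yellow 18. Pink eliminated.
Round 4: Purple 23, Yellow 18. Purple has a majority (≥21).

Purple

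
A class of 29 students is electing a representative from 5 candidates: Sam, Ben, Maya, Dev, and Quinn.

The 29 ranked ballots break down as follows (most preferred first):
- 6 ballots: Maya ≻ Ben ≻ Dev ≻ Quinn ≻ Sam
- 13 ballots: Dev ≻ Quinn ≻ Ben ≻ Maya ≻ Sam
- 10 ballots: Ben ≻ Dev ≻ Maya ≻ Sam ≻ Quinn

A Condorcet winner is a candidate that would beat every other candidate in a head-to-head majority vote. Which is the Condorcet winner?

Ben

Ben vs Sam: 29–0
Ben vs Maya: 23–6
Ben vs Dev: 16–13
Ben vs Quinn: 16–13
Ben beats every other candidate.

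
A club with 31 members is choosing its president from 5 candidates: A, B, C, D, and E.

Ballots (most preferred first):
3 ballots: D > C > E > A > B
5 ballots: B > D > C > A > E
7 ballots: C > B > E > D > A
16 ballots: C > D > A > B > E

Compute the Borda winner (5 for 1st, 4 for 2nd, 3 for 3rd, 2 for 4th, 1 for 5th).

A: 3×2 + 5×2 + 7×1 + 16×3 = 71
B: 3×1 + 5×5 + 7×4 + 16×2 = 88
C: 3×4 + 5×3 + 7×5 + 16×5 = 142
D: 3×5 + 5×4 + 7×2 + 16×4 = 113
E: 3×3 + 5×1 + 7×3 + 16×1 = 51

C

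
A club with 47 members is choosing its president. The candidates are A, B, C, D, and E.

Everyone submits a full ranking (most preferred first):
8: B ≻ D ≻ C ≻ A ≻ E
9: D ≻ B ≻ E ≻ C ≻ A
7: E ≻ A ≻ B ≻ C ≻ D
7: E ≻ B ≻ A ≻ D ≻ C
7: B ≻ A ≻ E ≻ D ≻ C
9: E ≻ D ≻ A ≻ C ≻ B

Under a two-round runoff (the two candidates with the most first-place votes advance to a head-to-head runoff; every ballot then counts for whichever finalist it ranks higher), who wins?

Round 1 first-place votes: A 0, B 15, C 0, D 9, E 23. E and B advance.
Runoff: E is ranked above B on 23 ballots, B above E on 24.

B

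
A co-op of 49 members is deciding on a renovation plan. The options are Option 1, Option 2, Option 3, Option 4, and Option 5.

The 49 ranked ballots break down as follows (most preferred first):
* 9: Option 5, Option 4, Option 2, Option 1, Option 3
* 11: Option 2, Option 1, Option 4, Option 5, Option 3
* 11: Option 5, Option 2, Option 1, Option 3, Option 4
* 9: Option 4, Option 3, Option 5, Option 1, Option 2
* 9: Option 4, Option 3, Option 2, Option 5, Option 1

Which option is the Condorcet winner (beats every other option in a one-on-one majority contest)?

Option 4 vs Option 1: 27–22
Option 4 vs Option 2: 27–22
Option 4 vs Option 3: 38–11
Option 4 vs Option 5: 29–20
Option 4 beats every other option.

Option 4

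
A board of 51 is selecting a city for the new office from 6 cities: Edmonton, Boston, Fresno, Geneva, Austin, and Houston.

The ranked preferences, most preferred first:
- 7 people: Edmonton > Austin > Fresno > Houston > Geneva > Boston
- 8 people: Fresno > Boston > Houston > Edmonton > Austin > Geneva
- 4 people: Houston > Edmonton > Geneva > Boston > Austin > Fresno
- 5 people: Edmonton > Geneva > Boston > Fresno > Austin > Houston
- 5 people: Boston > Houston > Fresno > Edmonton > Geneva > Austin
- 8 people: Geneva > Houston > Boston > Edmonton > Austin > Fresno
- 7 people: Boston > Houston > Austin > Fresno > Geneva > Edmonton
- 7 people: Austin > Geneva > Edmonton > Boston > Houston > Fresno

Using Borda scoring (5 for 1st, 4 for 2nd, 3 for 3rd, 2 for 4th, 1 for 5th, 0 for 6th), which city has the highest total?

Edmonton: 7×5 + 8×2 + 4×4 + 5×5 + 5×2 + 8×2 + 7×0 + 7×3 = 139
Boston: 7×0 + 8×4 + 4×2 + 5×3 + 5×5 + 8×3 + 7×5 + 7×2 = 153
Fresno: 7×3 + 8×5 + 4×0 + 5×2 + 5×3 + 8×0 + 7×2 + 7×0 = 100
Geneva: 7×1 + 8×0 + 4×3 + 5×4 + 5×1 + 8×5 + 7×1 + 7×4 = 119
Austin: 7×4 + 8×1 + 4×1 + 5×1 + 5×0 + 8×1 + 7×3 + 7×5 = 109
Houston: 7×2 + 8×3 + 4×5 + 5×0 + 5×4 + 8×4 + 7×4 + 7×1 = 145

Boston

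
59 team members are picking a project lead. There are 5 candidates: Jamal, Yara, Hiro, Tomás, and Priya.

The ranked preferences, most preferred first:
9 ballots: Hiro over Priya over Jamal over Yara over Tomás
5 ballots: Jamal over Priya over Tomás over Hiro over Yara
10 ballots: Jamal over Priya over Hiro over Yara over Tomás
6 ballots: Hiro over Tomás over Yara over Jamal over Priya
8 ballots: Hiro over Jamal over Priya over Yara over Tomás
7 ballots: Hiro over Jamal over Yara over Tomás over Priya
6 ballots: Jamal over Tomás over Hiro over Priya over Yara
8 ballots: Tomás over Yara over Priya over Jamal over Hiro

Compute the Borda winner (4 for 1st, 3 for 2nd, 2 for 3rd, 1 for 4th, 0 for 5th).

Jamal

Jamal: 9×2 + 5×4 + 10×4 + 6×1 + 8×3 + 7×3 + 6×4 + 8×1 = 161
Yara: 9×1 + 5×0 + 10×1 + 6×2 + 8×1 + 7×2 + 6×0 + 8×3 = 77
Hiro: 9×4 + 5×1 + 10×2 + 6×4 + 8×4 + 7×4 + 6×2 + 8×0 = 157
Tomás: 9×0 + 5×2 + 10×0 + 6×3 + 8×0 + 7×1 + 6×3 + 8×4 = 85
Priya: 9×3 + 5×3 + 10×3 + 6×0 + 8×2 + 7×0 + 6×1 + 8×2 = 110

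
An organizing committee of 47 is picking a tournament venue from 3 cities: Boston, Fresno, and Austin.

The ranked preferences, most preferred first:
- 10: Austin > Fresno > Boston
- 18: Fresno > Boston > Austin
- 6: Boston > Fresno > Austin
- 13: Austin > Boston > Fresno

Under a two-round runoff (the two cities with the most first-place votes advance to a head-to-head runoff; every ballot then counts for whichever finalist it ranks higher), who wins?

Round 1 first-place votes: Boston 6, Fresno 18, Austin 23. Austin and Fresno advance.
Runoff: Austin is ranked above Fresno on 23 ballots, Fresno above Austin on 24.

Fresno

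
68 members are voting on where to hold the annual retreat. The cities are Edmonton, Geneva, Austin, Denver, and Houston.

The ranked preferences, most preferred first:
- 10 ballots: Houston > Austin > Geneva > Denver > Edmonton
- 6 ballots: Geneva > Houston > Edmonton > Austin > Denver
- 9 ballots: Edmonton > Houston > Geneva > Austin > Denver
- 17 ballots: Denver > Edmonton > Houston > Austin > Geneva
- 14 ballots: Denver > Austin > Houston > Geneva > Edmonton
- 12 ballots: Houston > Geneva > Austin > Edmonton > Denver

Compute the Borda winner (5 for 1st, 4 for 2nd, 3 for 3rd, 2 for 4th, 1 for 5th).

Houston

Edmonton: 10×1 + 6×3 + 9×5 + 17×4 + 14×1 + 12×2 = 179
Geneva: 10×3 + 6×5 + 9×3 + 17×1 + 14×2 + 12×4 = 180
Austin: 10×4 + 6×2 + 9×2 + 17×2 + 14×4 + 12×3 = 196
Denver: 10×2 + 6×1 + 9×1 + 17×5 + 14×5 + 12×1 = 202
Houston: 10×5 + 6×4 + 9×4 + 17×3 + 14×3 + 12×5 = 263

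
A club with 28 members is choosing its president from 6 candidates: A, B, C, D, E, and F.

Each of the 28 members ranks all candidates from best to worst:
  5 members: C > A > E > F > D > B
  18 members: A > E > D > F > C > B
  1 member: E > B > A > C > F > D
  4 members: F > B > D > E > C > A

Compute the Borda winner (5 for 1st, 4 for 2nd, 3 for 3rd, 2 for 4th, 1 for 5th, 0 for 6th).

A: 5×4 + 18×5 + 1×3 + 4×0 = 113
B: 5×0 + 18×0 + 1×4 + 4×4 = 20
C: 5×5 + 18×1 + 1×2 + 4×1 = 49
D: 5×1 + 18×3 + 1×0 + 4×3 = 71
E: 5×3 + 18×4 + 1×5 + 4×2 = 100
F: 5×2 + 18×2 + 1×1 + 4×5 = 67

A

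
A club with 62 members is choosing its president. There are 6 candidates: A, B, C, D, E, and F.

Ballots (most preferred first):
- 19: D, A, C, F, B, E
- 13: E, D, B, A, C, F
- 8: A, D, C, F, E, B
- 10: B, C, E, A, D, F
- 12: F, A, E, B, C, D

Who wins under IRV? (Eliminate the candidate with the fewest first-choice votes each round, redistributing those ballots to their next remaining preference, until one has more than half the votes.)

E

Round 1: A 8, B 10, C 0, D 19, E 13, F 12. C eliminated.
Round 2: A 8, B 10, D 19, E 13, F 12. A eliminated.
Round 3: B 10, D 27, E 13, F 12. B eliminated.
Round 4: D 27, E 23, F 12. F eliminated.
Round 5: D 27, E 35. E has a majority (≥32).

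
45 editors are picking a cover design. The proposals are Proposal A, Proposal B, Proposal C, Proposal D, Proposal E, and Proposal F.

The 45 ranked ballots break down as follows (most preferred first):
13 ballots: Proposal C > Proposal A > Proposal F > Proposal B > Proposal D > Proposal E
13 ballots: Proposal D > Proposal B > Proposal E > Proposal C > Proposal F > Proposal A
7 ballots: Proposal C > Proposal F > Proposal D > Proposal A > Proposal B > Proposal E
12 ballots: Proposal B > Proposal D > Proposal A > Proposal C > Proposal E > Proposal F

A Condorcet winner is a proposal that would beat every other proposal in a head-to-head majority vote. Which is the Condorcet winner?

Proposal B vs Proposal A: 25–20
Proposal B vs Proposal C: 25–20
Proposal B vs Proposal D: 25–20
Proposal B vs Proposal E: 45–0
Proposal B vs Proposal F: 25–20
Proposal B beats every other proposal.

Proposal B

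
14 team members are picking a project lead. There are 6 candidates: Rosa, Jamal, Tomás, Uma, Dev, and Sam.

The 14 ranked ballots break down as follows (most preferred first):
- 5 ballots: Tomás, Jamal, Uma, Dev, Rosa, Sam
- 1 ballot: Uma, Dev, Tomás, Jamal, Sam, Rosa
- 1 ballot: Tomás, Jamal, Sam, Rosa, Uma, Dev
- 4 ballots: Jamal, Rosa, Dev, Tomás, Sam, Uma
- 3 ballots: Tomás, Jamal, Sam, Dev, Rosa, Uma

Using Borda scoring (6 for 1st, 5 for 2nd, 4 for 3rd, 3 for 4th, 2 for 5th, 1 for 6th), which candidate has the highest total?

Jamal

Rosa: 5×2 + 1×1 + 1×3 + 4×5 + 3×2 = 40
Jamal: 5×5 + 1×3 + 1×5 + 4×6 + 3×5 = 72
Tomás: 5×6 + 1×4 + 1×6 + 4×3 + 3×6 = 70
Uma: 5×4 + 1×6 + 1×2 + 4×1 + 3×1 = 35
Dev: 5×3 + 1×5 + 1×1 + 4×4 + 3×3 = 46
Sam: 5×1 + 1×2 + 1×4 + 4×2 + 3×4 = 31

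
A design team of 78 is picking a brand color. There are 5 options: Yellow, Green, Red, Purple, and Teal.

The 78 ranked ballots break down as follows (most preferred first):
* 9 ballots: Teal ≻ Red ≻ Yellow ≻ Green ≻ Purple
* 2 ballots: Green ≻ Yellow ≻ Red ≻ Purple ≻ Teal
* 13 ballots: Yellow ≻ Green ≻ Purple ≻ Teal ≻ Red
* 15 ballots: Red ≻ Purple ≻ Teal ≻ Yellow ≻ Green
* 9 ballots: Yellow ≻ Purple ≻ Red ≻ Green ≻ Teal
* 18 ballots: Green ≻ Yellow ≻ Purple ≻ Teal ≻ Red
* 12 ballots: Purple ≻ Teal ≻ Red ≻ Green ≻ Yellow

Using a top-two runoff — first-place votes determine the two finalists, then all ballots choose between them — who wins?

Round 1 first-place votes: Yellow 22, Green 20, Red 15, Purple 12, Teal 9. Yellow and Green advance.
Runoff: Yellow is ranked above Green on 46 ballots, Green above Yellow on 32.

Yellow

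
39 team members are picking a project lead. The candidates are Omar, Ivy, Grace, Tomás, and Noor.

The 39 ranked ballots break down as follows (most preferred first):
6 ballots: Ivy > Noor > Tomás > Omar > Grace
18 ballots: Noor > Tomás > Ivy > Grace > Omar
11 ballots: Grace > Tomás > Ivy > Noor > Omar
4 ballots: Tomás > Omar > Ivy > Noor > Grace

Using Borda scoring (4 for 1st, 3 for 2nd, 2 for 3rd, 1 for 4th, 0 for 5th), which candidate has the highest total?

Omar: 6×1 + 18×0 + 11×0 + 4×3 = 18
Ivy: 6×4 + 18×2 + 11×2 + 4×2 = 90
Grace: 6×0 + 18×1 + 11×4 + 4×0 = 62
Tomás: 6×2 + 18×3 + 11×3 + 4×4 = 115
Noor: 6×3 + 18×4 + 11×1 + 4×1 = 105

Tomás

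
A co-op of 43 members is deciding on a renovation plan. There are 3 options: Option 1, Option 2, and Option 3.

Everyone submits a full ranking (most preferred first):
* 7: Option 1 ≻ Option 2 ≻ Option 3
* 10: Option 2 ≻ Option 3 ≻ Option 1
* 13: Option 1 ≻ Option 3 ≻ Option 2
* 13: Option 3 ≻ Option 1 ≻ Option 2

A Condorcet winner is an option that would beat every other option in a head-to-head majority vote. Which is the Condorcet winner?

Option 3 vs Option 1: 23–20
Option 3 vs Option 2: 26–17
Option 3 beats every other option.

Option 3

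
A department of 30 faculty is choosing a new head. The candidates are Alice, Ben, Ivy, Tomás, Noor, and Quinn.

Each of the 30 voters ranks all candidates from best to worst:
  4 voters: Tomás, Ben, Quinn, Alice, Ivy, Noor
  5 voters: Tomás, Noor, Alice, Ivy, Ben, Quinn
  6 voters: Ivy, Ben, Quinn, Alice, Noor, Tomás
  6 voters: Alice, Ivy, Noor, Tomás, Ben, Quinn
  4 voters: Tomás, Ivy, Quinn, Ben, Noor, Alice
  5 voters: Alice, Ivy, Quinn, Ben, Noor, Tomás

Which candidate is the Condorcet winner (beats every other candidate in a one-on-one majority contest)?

Alice vs Ben: 16–14
Alice vs Ivy: 20–10
Alice vs Tomás: 17–13
Alice vs Noor: 21–9
Alice vs Quinn: 16–14
Alice beats every other candidate.

Alice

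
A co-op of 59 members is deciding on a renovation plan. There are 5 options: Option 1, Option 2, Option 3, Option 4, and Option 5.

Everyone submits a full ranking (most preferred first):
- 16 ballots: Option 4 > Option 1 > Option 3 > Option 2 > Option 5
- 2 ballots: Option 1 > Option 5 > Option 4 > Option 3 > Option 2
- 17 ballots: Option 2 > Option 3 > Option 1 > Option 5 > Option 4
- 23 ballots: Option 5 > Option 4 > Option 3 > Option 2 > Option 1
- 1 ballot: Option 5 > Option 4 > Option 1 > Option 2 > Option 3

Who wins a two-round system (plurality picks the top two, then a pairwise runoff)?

Round 1 first-place votes: Option 1 2, Option 2 17, Option 3 0, Option 4 16, Option 5 24. Option 5 and Option 2 advance.
Runoff: Option 5 is ranked above Option 2 on 26 ballots, Option 2 above Option 5 on 33.

Option 2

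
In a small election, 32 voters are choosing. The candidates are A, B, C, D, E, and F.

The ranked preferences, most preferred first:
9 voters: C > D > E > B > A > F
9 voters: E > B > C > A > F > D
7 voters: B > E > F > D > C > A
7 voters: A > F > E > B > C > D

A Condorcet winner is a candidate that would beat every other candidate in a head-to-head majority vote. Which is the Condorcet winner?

E vs A: 25–7
E vs B: 25–7
E vs C: 23–9
E vs D: 23–9
E vs F: 25–7
E beats every other candidate.

E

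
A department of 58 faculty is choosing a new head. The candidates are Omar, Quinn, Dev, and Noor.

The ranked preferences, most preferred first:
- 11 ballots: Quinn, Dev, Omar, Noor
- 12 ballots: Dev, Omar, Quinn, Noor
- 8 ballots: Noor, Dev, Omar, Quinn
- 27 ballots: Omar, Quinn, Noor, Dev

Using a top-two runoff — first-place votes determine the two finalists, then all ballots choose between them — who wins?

Dev

Round 1 first-place votes: Omar 27, Quinn 11, Dev 12, Noor 8. Omar and Dev advance.
Runoff: Omar is ranked above Dev on 27 ballots, Dev above Omar on 31.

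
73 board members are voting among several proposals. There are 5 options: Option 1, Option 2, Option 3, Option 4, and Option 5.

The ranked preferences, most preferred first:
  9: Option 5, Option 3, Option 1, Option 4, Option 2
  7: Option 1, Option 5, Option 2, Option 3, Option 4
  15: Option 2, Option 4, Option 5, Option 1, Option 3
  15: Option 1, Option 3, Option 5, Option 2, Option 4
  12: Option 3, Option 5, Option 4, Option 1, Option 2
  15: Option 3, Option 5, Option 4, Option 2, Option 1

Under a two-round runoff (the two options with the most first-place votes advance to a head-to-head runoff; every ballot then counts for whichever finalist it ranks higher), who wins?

Option 1

Round 1 first-place votes: Option 1 22, Option 2 15, Option 3 27, Option 4 0, Option 5 9. Option 3 and Option 1 advance.
Runoff: Option 3 is ranked above Option 1 on 36 ballots, Option 1 above Option 3 on 37.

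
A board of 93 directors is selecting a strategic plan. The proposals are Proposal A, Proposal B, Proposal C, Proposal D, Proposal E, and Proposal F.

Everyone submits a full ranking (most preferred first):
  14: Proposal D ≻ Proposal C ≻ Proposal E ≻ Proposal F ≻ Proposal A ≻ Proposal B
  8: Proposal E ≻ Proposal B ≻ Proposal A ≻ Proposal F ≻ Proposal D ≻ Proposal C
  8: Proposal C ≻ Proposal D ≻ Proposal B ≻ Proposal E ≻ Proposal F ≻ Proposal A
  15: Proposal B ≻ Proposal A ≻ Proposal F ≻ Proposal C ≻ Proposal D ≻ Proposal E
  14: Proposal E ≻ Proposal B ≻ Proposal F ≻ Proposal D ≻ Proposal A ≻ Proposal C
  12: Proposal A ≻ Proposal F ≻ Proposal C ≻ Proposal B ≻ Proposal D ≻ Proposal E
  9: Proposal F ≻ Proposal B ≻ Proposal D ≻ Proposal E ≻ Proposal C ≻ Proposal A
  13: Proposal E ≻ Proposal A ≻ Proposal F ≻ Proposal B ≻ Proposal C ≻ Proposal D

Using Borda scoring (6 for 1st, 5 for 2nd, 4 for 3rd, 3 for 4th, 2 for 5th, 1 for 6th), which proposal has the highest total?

Proposal A: 14×2 + 8×4 + 8×1 + 15×5 + 14×2 + 12×6 + 9×1 + 13×5 = 317
Proposal B: 14×1 + 8×5 + 8×4 + 15×6 + 14×5 + 12×3 + 9×5 + 13×3 = 366
Proposal C: 14×5 + 8×1 + 8×6 + 15×3 + 14×1 + 12×4 + 9×2 + 13×2 = 277
Proposal D: 14×6 + 8×2 + 8×5 + 15×2 + 14×3 + 12×2 + 9×4 + 13×1 = 285
Proposal E: 14×4 + 8×6 + 8×3 + 15×1 + 14×6 + 12×1 + 9×3 + 13×6 = 344
Proposal F: 14×3 + 8×3 + 8×2 + 15×4 + 14×4 + 12×5 + 9×6 + 13×4 = 364

Proposal B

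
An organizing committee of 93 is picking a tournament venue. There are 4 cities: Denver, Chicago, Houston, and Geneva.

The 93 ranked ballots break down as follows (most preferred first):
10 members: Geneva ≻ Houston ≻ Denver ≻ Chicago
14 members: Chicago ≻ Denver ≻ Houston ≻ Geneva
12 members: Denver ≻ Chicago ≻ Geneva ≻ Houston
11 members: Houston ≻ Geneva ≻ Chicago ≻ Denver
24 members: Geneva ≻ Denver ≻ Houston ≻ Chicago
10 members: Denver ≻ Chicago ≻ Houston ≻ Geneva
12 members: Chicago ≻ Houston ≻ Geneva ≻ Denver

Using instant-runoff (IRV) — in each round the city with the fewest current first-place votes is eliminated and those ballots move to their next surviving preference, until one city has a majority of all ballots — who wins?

Chicago

Round 1: Denver 22, Chicago 26, Houston 11, Geneva 34. Houston eliminated.
Round 2: Denver 22, Chicago 26, Geneva 45. Denver eliminated.
Round 3: Chicago 48, Geneva 45. Chicago has a majority (≥47).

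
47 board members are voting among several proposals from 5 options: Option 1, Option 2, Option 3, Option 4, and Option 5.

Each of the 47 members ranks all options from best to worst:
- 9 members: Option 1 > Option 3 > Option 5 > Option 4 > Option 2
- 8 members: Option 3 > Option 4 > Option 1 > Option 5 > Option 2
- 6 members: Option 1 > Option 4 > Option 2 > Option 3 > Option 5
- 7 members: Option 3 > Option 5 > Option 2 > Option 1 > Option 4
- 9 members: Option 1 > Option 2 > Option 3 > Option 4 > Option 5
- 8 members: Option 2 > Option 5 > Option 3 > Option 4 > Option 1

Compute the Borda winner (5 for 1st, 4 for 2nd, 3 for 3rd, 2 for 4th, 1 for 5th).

Option 3

Option 1: 9×5 + 8×3 + 6×5 + 7×2 + 9×5 + 8×1 = 166
Option 2: 9×1 + 8×1 + 6×3 + 7×3 + 9×4 + 8×5 = 132
Option 3: 9×4 + 8×5 + 6×2 + 7×5 + 9×3 + 8×3 = 174
Option 4: 9×2 + 8×4 + 6×4 + 7×1 + 9×2 + 8×2 = 115
Option 5: 9×3 + 8×2 + 6×1 + 7×4 + 9×1 + 8×4 = 118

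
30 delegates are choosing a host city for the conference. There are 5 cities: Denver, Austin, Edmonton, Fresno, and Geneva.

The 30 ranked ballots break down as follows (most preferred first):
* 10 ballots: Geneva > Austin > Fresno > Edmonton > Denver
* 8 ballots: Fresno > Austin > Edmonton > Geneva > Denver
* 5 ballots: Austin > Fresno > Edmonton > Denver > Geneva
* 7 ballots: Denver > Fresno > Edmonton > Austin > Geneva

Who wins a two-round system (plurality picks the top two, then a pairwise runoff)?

Fresno

Round 1 first-place votes: Denver 7, Austin 5, Edmonton 0, Fresno 8, Geneva 10. Geneva and Fresno advance.
Runoff: Geneva is ranked above Fresno on 10 ballots, Fresno above Geneva on 20.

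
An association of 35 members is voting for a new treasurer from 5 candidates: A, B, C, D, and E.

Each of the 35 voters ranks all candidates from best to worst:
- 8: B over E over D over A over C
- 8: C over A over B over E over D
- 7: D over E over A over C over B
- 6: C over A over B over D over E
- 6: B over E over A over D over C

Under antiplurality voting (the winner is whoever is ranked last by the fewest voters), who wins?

A

Last-place votes: A 0, B 7, C 14, D 8, E 6.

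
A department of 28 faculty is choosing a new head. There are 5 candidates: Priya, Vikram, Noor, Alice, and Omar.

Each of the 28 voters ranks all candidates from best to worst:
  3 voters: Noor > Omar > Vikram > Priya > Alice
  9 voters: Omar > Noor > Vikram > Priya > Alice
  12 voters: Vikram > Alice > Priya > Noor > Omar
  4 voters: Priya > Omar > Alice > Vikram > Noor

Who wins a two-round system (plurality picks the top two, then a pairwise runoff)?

Omar

Round 1 first-place votes: Priya 4, Vikram 12, Noor 3, Alice 0, Omar 9. Vikram and Omar advance.
Runoff: Vikram is ranked above Omar on 12 ballots, Omar above Vikram on 16.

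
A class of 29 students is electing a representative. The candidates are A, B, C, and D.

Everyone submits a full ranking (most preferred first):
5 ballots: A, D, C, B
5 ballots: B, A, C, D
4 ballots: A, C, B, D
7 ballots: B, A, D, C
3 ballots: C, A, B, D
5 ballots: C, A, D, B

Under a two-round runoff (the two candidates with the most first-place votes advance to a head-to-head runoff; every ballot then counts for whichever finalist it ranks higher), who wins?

A

Round 1 first-place votes: A 9, B 12, C 8, D 0. B and A advance.
Runoff: B is ranked above A on 12 ballots, A above B on 17.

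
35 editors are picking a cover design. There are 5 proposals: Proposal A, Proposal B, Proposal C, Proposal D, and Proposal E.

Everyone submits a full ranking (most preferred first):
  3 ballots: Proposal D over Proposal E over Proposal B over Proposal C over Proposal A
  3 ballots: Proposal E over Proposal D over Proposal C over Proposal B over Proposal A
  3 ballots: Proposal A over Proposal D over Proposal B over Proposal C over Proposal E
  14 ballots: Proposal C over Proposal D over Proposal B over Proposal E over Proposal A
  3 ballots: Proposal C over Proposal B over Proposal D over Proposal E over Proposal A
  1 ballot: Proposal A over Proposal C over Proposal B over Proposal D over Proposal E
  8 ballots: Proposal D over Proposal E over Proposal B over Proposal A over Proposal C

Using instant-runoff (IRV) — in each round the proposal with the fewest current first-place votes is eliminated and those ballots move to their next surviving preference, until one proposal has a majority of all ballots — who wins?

Round 1: Proposal A 4, Proposal B 0, Proposal C 17, Proposal D 11, Proposal E 3. Proposal B eliminated.
Round 2: Proposal A 4, Proposal C 17, Proposal D 11, Proposal E 3. Proposal E eliminated.
Round 3: Proposal A 4, Proposal C 17, Proposal D 14. Proposal A eliminated.
Round 4: Proposal C 18, Proposal D 17. Proposal C has a majority (≥18).

Proposal C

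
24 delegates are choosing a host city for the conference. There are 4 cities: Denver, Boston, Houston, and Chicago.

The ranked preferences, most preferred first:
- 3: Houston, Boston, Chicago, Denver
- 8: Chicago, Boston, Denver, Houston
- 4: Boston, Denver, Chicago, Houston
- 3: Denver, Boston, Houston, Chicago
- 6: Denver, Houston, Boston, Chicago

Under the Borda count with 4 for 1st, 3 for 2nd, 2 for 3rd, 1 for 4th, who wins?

Boston

Denver: 3×1 + 8×2 + 4×3 + 3×4 + 6×4 = 67
Boston: 3×3 + 8×3 + 4×4 + 3×3 + 6×2 = 70
Houston: 3×4 + 8×1 + 4×1 + 3×2 + 6×3 = 48
Chicago: 3×2 + 8×4 + 4×2 + 3×1 + 6×1 = 55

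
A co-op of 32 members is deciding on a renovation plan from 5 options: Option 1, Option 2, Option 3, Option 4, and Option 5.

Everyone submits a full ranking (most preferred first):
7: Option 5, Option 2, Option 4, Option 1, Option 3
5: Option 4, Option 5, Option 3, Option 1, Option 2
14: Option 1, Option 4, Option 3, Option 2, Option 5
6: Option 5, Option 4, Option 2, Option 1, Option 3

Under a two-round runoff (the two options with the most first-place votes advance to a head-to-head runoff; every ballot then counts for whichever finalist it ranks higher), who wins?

Option 5

Round 1 first-place votes: Option 1 14, Option 2 0, Option 3 0, Option 4 5, Option 5 13. Option 1 and Option 5 advance.
Runoff: Option 1 is ranked above Option 5 on 14 ballots, Option 5 above Option 1 on 18.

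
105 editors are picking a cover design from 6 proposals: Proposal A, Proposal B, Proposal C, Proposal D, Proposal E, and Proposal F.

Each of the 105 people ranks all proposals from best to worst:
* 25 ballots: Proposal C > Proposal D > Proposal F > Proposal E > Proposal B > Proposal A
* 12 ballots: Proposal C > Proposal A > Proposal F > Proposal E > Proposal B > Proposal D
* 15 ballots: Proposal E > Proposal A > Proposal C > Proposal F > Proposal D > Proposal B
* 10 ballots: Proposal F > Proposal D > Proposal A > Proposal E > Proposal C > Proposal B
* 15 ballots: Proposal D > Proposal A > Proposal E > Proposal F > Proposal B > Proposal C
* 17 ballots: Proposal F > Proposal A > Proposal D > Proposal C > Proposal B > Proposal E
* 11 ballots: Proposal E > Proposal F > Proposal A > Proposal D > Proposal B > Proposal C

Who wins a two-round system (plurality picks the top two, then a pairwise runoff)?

Round 1 first-place votes: Proposal A 0, Proposal B 0, Proposal C 37, Proposal D 15, Proposal E 26, Proposal F 27. Proposal C and Proposal F advance.
Runoff: Proposal C is ranked above Proposal F on 52 ballots, Proposal F above Proposal C on 53.

Proposal F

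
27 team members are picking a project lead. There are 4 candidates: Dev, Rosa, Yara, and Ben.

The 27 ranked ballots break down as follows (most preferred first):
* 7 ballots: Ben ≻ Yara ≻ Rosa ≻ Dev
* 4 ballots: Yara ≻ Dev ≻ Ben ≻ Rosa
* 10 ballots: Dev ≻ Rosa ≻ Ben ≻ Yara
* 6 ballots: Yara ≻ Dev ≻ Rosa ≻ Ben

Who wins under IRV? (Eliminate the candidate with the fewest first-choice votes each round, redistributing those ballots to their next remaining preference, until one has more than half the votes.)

Round 1: Dev 10, Rosa 0, Yara 10, Ben 7. Rosa eliminated.
Round 2: Dev 10, Yara 10, Ben 7. Ben eliminated.
Round 3: Dev 10, Yara 17. Yara has a majority (≥14).

Yara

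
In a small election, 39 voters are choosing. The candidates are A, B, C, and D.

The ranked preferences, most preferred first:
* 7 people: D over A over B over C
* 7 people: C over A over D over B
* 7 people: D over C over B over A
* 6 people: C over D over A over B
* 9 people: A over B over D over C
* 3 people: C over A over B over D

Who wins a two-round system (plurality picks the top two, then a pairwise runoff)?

D

Round 1 first-place votes: A 9, B 0, C 16, D 14. C and D advance.
Runoff: C is ranked above D on 16 ballots, D above C on 23.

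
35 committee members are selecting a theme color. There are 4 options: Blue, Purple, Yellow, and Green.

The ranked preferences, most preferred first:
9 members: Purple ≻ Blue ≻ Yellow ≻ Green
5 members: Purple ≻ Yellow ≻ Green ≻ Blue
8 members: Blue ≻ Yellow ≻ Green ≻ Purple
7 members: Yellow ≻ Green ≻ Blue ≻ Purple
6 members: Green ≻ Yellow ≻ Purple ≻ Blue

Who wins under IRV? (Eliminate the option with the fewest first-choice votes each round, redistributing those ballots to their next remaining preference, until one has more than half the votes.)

Yellow

Round 1: Blue 8, Purple 14, Yellow 7, Green 6. Green eliminated.
Round 2: Blue 8, Purple 14, Yellow 13. Blue eliminated.
Round 3: Purple 14, Yellow 21. Yellow has a majority (≥18).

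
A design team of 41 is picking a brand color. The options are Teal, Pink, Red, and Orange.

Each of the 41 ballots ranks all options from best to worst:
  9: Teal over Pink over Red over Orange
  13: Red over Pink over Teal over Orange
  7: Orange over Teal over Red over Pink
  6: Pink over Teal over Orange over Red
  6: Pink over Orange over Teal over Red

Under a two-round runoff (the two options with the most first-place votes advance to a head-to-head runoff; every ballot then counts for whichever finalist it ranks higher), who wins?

Round 1 first-place votes: Teal 9, Pink 12, Red 13, Orange 7. Red and Pink advance.
Runoff: Red is ranked above Pink on 20 ballots, Pink above Red on 21.

Pink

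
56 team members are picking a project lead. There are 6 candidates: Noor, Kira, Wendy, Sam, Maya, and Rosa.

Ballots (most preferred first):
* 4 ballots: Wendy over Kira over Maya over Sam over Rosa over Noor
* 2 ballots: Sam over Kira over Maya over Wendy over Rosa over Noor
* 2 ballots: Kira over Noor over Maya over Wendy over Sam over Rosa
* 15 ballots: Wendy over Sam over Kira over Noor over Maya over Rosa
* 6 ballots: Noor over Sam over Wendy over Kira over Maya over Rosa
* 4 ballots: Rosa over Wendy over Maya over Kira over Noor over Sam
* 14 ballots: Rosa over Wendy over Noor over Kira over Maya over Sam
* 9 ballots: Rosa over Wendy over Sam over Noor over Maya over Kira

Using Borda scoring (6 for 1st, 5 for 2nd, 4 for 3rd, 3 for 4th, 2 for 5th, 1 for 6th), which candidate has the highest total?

Wendy

Noor: 4×1 + 2×1 + 2×5 + 15×3 + 6×6 + 4×2 + 14×4 + 9×3 = 188
Kira: 4×5 + 2×5 + 2×6 + 15×4 + 6×3 + 4×3 + 14×3 + 9×1 = 183
Wendy: 4×6 + 2×3 + 2×3 + 15×6 + 6×4 + 4×5 + 14×5 + 9×5 = 285
Sam: 4×3 + 2×6 + 2×2 + 15×5 + 6×5 + 4×1 + 14×1 + 9×4 = 187
Maya: 4×4 + 2×4 + 2×4 + 15×2 + 6×2 + 4×4 + 14×2 + 9×2 = 136
Rosa: 4×2 + 2×2 + 2×1 + 15×1 + 6×1 + 4×6 + 14×6 + 9×6 = 197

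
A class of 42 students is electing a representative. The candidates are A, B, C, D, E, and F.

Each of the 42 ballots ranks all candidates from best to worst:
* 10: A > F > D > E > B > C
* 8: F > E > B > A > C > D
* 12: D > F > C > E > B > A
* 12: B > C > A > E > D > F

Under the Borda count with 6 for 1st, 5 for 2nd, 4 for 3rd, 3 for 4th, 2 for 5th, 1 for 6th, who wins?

A: 10×6 + 8×3 + 12×1 + 12×4 = 144
B: 10×2 + 8×4 + 12×2 + 12×6 = 148
C: 10×1 + 8×2 + 12×4 + 12×5 = 134
D: 10×4 + 8×1 + 12×6 + 12×2 = 144
E: 10×3 + 8×5 + 12×3 + 12×3 = 142
F: 10×5 + 8×6 + 12×5 + 12×1 = 170

F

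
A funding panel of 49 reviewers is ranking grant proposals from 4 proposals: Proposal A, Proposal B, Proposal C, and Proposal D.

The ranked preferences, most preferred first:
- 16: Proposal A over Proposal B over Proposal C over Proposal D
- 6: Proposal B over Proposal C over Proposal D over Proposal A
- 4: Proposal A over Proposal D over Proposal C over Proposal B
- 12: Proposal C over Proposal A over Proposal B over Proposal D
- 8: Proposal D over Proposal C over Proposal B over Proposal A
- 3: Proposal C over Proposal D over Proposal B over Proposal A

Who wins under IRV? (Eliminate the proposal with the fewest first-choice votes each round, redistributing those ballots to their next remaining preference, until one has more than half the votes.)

Round 1: Proposal A 20, Proposal B 6, Proposal C 15, Proposal D 8. Proposal B eliminated.
Round 2: Proposal A 20, Proposal C 21, Proposal D 8. Proposal D eliminated.
Round 3: Proposal A 20, Proposal C 29. Proposal C has a majority (≥25).

Proposal C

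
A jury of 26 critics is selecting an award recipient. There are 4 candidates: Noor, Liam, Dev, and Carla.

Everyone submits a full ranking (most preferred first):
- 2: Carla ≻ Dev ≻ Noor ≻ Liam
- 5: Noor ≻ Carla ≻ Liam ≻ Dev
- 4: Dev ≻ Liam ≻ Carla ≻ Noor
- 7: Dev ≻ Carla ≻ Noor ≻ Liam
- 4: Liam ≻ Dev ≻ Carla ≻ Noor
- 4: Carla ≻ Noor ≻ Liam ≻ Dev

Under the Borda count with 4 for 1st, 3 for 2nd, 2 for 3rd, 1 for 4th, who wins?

Noor: 2×2 + 5×4 + 4×1 + 7×2 + 4×1 + 4×3 = 58
Liam: 2×1 + 5×2 + 4×3 + 7×1 + 4×4 + 4×2 = 55
Dev: 2×3 + 5×1 + 4×4 + 7×4 + 4×3 + 4×1 = 71
Carla: 2×4 + 5×3 + 4×2 + 7×3 + 4×2 + 4×4 = 76

Carla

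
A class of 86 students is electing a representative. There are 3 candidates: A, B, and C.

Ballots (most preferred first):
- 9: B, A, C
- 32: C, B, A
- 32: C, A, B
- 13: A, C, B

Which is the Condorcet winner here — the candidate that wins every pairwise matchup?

C vs A: 64–22
C vs B: 77–9
C beats every other candidate.

C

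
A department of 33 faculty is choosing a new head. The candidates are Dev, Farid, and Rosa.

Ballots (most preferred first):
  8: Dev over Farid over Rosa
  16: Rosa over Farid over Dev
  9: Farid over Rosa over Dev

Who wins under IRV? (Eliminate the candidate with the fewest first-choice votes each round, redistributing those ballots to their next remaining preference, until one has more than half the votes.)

Farid

Round 1: Dev 8, Farid 9, Rosa 16. Dev eliminated.
Round 2: Farid 17, Rosa 16. Farid has a majority (≥17).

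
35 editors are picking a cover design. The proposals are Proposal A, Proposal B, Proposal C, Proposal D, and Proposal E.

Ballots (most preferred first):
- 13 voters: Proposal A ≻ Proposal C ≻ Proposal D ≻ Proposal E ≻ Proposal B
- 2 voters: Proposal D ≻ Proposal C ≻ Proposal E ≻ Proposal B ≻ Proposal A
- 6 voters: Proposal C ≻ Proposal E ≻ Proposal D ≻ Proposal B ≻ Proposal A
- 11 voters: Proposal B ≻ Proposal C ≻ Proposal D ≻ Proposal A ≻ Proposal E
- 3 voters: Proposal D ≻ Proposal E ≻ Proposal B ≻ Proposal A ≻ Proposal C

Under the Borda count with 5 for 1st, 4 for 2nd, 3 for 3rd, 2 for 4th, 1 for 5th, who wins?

Proposal C

Proposal A: 13×5 + 2×1 + 6×1 + 11×2 + 3×2 = 101
Proposal B: 13×1 + 2×2 + 6×2 + 11×5 + 3×3 = 93
Proposal C: 13×4 + 2×4 + 6×5 + 11×4 + 3×1 = 137
Proposal D: 13×3 + 2×5 + 6×3 + 11×3 + 3×5 = 115
Proposal E: 13×2 + 2×3 + 6×4 + 11×1 + 3×4 = 79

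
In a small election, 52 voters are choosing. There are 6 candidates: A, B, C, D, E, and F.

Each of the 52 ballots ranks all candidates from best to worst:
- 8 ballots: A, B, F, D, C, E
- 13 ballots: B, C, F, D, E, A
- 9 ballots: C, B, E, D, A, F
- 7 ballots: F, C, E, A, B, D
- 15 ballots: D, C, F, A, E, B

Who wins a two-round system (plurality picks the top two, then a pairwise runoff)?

Round 1 first-place votes: A 8, B 13, C 9, D 15, E 0, F 7. D and B advance.
Runoff: D is ranked above B on 15 ballots, B above D on 37.

B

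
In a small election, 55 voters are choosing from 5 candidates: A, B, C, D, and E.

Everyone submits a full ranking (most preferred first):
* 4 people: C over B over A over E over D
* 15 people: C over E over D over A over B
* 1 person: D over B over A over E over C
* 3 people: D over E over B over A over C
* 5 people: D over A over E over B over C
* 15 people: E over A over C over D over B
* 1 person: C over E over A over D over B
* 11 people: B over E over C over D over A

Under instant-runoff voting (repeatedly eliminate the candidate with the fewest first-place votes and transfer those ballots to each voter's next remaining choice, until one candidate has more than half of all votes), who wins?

Round 1: A 0, B 11, C 20, D 9, E 15. A eliminated.
Round 2: B 11, C 20, D 9, E 15. D eliminated.
Round 3: B 12, C 20, E 23. B eliminated.
Round 4: C 20, E 35. E has a majority (≥28).

E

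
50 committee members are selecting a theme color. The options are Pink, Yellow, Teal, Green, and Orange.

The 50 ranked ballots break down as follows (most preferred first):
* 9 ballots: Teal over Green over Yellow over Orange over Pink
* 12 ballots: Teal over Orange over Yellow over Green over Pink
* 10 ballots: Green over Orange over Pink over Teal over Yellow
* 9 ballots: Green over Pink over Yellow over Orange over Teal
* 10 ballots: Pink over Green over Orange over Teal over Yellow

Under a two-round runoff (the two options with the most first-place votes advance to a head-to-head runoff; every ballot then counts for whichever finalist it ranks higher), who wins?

Round 1 first-place votes: Pink 10, Yellow 0, Teal 21, Green 19, Orange 0. Teal and Green advance.
Runoff: Teal is ranked above Green on 21 ballots, Green above Teal on 29.

Green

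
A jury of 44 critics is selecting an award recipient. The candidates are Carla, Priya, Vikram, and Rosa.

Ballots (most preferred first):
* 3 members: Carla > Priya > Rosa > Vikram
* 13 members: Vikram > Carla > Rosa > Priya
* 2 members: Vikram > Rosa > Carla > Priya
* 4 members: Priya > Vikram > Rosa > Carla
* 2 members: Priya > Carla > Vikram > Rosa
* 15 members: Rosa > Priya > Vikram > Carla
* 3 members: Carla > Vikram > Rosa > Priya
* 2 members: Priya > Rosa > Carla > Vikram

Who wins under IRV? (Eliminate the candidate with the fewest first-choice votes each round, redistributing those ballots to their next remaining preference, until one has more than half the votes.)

Round 1: Carla 6, Priya 8, Vikram 15, Rosa 15. Carla eliminated.
Round 2: Priya 11, Vikram 18, Rosa 15. Priya eliminated.
Round 3: Vikram 24, Rosa 20. Vikram has a majority (≥23).

Vikram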